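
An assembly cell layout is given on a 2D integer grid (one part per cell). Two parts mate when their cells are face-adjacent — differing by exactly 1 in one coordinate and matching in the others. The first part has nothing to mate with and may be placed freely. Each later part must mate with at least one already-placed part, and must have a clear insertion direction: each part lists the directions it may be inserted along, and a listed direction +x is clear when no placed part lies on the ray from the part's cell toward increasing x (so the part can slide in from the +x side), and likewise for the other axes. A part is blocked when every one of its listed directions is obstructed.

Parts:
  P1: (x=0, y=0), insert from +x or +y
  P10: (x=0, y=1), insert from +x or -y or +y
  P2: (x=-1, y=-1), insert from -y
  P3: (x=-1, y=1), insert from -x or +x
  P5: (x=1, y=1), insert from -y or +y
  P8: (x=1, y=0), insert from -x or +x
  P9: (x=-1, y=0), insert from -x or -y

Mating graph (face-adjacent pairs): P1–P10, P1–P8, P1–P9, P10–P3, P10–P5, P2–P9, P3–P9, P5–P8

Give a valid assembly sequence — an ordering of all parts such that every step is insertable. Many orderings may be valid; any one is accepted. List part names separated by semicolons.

1. P3@(-1, 1) [-x clear] — {P3}
2. P9@(-1, 0) [-x clear] — {P3, P9}
3. P2@(-1, -1) [-y clear] — {P2, P3, P9}
4. P10@(0, 1) [+x clear] — {P10, P2, P3, P9}
5. P5@(1, 1) [-y clear] — {P10, P2, P3, P5, P9}
6. P1@(0, 0) [+x clear] — {P1, P10, P2, P3, P5, P9}
7. P8@(1, 0) [+x clear] — {P1, P10, P2, P3, P5, P8, P9}

P3; P9; P2; P10; P5; P1; P8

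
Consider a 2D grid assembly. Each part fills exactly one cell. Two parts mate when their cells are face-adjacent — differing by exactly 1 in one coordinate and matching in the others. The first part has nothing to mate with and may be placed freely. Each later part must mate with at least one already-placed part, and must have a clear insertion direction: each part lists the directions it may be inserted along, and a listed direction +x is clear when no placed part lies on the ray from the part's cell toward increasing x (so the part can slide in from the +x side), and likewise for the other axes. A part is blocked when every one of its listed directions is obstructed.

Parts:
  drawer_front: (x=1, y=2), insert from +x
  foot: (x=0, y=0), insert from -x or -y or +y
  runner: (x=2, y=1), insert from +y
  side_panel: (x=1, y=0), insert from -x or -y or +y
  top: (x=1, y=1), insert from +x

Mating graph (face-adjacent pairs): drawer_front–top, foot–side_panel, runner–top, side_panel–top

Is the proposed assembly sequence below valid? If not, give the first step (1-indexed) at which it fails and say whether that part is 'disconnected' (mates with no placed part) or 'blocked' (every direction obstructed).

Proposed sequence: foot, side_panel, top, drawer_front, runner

1. foot@(0, 0) [-x clear] — {foot}
2. side_panel@(1, 0) [-y clear] — {foot, side_panel}
3. top@(1, 1) [+x clear] — {foot, side_panel, top}
4. drawer_front@(1, 2) [+x clear] — {drawer_front, foot, side_panel, top}
5. runner@(2, 1) [+y clear] — {drawer_front, foot, runner, side_panel, top}

Valid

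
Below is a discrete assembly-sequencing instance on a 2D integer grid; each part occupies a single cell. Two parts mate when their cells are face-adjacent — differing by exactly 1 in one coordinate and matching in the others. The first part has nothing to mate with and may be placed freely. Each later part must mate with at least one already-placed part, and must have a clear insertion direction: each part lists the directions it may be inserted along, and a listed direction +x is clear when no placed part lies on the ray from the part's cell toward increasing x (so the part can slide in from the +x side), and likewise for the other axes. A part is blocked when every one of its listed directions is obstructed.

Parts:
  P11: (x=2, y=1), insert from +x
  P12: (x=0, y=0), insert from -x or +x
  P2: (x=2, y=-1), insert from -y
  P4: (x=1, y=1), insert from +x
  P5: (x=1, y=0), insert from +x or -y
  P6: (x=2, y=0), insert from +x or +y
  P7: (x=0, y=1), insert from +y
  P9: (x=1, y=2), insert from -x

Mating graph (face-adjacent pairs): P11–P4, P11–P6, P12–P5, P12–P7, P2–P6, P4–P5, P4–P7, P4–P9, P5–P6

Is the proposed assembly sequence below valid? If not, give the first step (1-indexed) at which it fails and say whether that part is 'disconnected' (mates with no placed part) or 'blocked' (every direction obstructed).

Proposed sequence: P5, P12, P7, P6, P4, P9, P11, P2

1. P5@(1, 0) [+x clear] — {P5}
2. P12@(0, 0) [-x clear] — {P12, P5}
3. P7@(0, 1) [+y clear] — {P12, P5, P7}
4. P6@(2, 0) [+x clear] — {P12, P5, P6, P7}
5. P4@(1, 1) [+x clear] — {P12, P4, P5, P6, P7}
6. P9@(1, 2) [-x clear] — {P12, P4, P5, P6, P7, P9}
7. P11@(2, 1) [+x clear] — {P11, P12, P4, P5, P6, P7, P9}
8. P2@(2, -1) [-y clear] — {P11, P12, P2, P4, P5, P6, P7, P9}

Valid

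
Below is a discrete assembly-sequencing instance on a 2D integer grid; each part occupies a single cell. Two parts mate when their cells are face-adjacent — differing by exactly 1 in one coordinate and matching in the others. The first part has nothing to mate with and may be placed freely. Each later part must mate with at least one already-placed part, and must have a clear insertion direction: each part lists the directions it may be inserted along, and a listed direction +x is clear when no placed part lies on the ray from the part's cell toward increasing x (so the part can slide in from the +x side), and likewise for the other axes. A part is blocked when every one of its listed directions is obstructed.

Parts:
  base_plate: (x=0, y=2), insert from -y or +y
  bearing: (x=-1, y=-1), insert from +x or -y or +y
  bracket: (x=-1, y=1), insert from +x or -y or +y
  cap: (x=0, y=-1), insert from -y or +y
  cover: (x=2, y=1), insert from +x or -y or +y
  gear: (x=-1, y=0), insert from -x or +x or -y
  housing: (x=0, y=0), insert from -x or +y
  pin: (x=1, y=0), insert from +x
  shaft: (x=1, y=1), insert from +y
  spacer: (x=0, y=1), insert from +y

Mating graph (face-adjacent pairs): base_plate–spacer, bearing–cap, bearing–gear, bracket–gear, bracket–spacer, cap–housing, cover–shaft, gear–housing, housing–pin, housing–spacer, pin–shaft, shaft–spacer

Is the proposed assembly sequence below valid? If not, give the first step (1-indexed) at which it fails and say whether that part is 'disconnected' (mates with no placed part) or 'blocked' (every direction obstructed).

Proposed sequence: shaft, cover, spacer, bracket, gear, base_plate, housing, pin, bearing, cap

Invalid at step 7 (blocked)

1. shaft@(1, 1) [+y clear] — {shaft}
2. cover@(2, 1) [+x clear] — {cover, shaft}
3. spacer@(0, 1) [+y clear] — {cover, shaft, spacer}
4. bracket@(-1, 1) [-y clear] — {bracket, cover, shaft, spacer}
5. gear@(-1, 0) [-x clear] — {bracket, cover, gear, shaft, spacer}
6. base_plate@(0, 2) [+y clear] — {base_plate, bracket, cover, gear, shaft, spacer}
7. housing@(0, 0) — -x/+y all obstructed ⇒ blocked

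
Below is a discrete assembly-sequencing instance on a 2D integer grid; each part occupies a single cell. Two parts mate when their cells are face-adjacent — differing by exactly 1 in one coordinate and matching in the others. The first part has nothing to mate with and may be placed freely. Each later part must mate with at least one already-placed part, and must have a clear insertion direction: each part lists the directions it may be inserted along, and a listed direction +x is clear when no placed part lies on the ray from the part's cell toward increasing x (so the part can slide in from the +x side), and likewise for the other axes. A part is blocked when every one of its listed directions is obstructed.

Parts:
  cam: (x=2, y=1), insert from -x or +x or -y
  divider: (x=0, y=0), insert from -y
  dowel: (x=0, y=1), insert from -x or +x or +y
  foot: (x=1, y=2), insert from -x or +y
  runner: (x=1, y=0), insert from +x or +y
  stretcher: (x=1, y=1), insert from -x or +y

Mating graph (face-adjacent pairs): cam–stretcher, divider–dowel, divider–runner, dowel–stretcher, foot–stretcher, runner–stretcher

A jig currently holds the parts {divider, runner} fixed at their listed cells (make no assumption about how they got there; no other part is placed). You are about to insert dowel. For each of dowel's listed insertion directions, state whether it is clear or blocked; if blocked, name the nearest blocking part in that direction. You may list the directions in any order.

+x: clear; +y: clear; -x: clear

-x: ray from dowel(0, 1) has no placed part ⇒ clear
+x: ray from dowel(0, 1) has no placed part ⇒ clear
+y: ray from dowel(0, 1) has no placed part ⇒ clear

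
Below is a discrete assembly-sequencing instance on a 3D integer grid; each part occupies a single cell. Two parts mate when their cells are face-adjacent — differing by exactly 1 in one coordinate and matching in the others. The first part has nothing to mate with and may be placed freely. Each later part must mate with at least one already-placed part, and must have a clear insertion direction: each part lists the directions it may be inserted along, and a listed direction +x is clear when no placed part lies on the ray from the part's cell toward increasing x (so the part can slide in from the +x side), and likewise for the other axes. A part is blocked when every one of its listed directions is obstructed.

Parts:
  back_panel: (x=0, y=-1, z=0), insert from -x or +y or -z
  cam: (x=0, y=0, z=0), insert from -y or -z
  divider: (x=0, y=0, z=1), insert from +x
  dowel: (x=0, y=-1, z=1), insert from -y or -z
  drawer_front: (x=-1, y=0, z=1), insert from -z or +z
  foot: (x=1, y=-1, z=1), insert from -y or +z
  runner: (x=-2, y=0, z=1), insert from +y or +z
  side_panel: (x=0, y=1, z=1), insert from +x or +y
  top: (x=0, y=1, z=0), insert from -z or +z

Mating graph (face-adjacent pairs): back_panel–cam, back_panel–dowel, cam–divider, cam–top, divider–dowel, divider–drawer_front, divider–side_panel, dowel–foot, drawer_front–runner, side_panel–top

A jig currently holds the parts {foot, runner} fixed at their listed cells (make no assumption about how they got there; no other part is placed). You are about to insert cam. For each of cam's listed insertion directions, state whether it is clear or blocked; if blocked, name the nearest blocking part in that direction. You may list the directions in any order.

-y: clear; -z: clear

-y: ray from cam(0, 0, 0) has no placed part ⇒ clear
-z: ray from cam(0, 0, 0) has no placed part ⇒ clear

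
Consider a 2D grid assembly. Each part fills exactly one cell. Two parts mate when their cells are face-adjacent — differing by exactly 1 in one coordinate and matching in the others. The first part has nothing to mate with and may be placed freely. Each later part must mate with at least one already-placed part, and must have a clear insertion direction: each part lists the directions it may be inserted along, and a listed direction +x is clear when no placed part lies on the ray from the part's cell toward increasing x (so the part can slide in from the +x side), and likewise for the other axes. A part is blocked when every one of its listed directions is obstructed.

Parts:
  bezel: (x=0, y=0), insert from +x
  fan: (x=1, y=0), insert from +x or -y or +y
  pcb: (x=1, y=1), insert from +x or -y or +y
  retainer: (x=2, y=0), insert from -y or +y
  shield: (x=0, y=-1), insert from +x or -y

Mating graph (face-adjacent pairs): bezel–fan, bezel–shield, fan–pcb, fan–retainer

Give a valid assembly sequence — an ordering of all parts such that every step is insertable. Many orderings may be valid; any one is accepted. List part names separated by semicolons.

bezel; fan; pcb; retainer; shield

1. bezel@(0, 0) [+x clear] — {bezel}
2. fan@(1, 0) [+x clear] — {bezel, fan}
3. pcb@(1, 1) [+x clear] — {bezel, fan, pcb}
4. retainer@(2, 0) [-y clear] — {bezel, fan, pcb, retainer}
5. shield@(0, -1) [+x clear] — {bezel, fan, pcb, retainer, shield}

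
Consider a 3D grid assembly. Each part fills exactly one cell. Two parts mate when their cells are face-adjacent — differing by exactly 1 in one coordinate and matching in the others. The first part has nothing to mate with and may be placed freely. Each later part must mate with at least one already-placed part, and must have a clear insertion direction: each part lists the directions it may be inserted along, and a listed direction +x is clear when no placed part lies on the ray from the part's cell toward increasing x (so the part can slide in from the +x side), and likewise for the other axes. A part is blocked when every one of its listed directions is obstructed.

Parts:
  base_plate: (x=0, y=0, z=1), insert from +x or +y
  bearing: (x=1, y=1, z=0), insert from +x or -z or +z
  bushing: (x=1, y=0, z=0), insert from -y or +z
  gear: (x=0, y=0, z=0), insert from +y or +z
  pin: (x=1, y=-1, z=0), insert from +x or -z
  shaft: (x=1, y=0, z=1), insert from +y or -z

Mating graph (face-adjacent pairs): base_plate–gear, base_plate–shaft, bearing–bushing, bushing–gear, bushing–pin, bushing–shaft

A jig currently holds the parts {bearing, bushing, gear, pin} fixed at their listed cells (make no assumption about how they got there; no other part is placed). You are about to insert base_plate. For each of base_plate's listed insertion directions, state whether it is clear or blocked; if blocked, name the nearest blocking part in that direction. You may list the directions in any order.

+x: clear; +y: clear

+x: ray from base_plate(0, 0, 1) has no placed part ⇒ clear
+y: ray from base_plate(0, 0, 1) has no placed part ⇒ clear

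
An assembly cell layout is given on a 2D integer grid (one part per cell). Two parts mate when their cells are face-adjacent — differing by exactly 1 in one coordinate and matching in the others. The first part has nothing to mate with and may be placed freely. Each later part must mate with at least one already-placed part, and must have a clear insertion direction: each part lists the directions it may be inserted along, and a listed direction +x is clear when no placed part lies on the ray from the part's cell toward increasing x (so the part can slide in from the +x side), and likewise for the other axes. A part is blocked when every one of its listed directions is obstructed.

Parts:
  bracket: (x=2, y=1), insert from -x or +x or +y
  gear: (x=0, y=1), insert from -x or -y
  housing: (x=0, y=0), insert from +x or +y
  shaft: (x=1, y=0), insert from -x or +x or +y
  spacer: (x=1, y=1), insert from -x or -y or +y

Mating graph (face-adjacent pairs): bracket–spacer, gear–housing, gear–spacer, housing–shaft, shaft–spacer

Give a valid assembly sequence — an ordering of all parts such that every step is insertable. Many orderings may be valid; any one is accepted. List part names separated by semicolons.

1. bracket@(2, 1) [-x clear] — {bracket}
2. spacer@(1, 1) [-x clear] — {bracket, spacer}
3. gear@(0, 1) [-x clear] — {bracket, gear, spacer}
4. housing@(0, 0) [+x clear] — {bracket, gear, housing, spacer}
5. shaft@(1, 0) [+x clear] — {bracket, gear, housing, shaft, spacer}

bracket; spacer; gear; housing; shaft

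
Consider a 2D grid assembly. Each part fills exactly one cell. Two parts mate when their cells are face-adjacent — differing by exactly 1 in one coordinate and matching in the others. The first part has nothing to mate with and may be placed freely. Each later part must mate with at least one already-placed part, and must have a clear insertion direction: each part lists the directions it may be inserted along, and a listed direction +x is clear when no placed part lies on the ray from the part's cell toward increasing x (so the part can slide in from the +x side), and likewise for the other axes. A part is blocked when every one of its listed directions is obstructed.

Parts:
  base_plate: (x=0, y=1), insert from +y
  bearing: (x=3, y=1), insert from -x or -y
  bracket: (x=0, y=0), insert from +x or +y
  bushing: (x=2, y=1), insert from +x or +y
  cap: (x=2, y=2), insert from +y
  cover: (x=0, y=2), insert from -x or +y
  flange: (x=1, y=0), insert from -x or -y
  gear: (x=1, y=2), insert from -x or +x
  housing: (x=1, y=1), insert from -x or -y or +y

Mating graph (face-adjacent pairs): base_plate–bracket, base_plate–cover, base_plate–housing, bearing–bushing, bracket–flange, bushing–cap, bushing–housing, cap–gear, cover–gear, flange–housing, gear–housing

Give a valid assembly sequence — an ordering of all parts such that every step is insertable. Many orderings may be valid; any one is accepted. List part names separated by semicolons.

base_plate; bracket; flange; cover; housing; gear; cap; bushing; bearing

1. base_plate@(0, 1) [+y clear] — {base_plate}
2. bracket@(0, 0) [+x clear] — {base_plate, bracket}
3. flange@(1, 0) [-y clear] — {base_plate, bracket, flange}
4. cover@(0, 2) [-x clear] — {base_plate, bracket, cover, flange}
5. housing@(1, 1) [+y clear] — {base_plate, bracket, cover, flange, housing}
6. gear@(1, 2) [+x clear] — {base_plate, bracket, cover, flange, gear, housing}
7. cap@(2, 2) [+y clear] — {base_plate, bracket, cap, cover, flange, gear, housing}
8. bushing@(2, 1) [+x clear] — {base_plate, bracket, bushing, cap, cover, flange, gear, housing}
9. bearing@(3, 1) [-y clear] — {base_plate, bearing, bracket, bushing, cap, cover, flange, gear, housing}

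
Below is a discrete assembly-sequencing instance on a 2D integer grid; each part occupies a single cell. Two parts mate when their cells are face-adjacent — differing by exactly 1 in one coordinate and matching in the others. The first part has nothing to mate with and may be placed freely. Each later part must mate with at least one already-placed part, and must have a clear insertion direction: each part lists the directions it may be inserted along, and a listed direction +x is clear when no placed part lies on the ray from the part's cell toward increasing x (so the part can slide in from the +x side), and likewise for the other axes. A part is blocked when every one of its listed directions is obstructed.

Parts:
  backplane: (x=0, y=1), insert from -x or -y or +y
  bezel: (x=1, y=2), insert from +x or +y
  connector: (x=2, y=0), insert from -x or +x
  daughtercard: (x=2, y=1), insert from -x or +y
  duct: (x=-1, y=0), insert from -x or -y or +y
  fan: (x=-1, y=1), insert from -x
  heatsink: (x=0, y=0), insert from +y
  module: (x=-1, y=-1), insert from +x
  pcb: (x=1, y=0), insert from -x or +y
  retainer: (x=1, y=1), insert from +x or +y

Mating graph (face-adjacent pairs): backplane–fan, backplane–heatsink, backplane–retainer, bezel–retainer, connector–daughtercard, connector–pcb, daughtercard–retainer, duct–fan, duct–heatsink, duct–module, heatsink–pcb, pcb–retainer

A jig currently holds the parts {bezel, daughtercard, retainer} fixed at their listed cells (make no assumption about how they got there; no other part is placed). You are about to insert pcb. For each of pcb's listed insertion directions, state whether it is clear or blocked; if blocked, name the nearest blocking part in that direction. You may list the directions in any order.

-x: ray from pcb(1, 0) has no placed part ⇒ clear
+y: nearest on ray is retainer@(1, 1) ⇒ blocked

+y: blocked by retainer; -x: clear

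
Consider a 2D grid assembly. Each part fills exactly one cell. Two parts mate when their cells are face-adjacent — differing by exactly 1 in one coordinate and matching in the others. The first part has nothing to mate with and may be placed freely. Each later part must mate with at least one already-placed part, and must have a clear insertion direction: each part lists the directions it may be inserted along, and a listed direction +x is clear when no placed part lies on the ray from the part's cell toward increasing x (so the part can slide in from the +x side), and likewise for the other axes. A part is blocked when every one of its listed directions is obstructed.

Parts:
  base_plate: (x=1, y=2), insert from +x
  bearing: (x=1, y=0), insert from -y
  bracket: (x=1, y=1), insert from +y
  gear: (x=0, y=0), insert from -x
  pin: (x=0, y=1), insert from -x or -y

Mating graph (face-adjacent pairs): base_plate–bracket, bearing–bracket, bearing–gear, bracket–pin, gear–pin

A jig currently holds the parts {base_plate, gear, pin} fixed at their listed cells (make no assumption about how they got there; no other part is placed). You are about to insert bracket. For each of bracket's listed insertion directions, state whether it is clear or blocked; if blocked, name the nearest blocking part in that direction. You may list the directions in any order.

+y: nearest on ray is base_plate@(1, 2) ⇒ blocked

+y: blocked by base_plate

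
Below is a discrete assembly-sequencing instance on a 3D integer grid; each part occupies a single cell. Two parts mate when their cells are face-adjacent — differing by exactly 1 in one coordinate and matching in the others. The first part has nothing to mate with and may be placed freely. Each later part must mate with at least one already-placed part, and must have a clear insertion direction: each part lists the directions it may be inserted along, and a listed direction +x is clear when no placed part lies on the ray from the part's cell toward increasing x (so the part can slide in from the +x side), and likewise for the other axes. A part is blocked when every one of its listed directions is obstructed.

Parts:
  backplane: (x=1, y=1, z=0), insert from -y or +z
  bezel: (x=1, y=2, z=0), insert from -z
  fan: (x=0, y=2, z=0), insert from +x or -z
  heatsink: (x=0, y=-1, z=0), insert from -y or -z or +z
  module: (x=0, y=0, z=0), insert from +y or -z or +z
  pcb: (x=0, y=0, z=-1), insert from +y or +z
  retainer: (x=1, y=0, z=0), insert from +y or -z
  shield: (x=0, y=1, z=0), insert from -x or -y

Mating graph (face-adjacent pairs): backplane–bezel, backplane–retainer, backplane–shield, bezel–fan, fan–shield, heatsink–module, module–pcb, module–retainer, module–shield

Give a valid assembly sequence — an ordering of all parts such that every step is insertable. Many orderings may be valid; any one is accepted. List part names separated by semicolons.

1. module@(0, 0, 0) [+y clear] — {module}
2. shield@(0, 1, 0) [-x clear] — {module, shield}
3. fan@(0, 2, 0) [+x clear] — {fan, module, shield}
4. bezel@(1, 2, 0) [-z clear] — {bezel, fan, module, shield}
5. retainer@(1, 0, 0) [-z clear] — {bezel, fan, module, retainer, shield}
6. backplane@(1, 1, 0) [+z clear] — {backplane, bezel, fan, module, retainer, shield}
7. heatsink@(0, -1, 0) [-y clear] — {backplane, bezel, fan, heatsink, module, retainer, shield}
8. pcb@(0, 0, -1) [+y clear] — {backplane, bezel, fan, heatsink, module, pcb, retainer, shield}

module; shield; fan; bezel; retainer; backplane; heatsink; pcb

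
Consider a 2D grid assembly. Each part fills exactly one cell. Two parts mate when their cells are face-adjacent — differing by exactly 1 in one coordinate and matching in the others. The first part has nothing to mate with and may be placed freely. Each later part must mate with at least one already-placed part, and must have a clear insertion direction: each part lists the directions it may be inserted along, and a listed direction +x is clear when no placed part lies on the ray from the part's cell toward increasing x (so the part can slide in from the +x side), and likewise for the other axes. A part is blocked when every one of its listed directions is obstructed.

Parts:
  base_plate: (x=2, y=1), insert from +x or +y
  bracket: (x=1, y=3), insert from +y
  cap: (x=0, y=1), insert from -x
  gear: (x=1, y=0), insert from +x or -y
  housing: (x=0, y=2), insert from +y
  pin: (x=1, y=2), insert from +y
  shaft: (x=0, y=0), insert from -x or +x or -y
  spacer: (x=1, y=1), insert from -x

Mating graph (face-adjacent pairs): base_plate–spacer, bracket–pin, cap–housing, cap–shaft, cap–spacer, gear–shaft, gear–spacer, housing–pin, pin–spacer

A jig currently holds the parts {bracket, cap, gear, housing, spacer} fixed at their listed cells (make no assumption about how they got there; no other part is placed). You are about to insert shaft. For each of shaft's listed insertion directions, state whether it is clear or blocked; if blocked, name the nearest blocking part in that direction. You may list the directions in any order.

-x: ray from shaft(0, 0) has no placed part ⇒ clear
+x: nearest on ray is gear@(1, 0) ⇒ blocked
-y: ray from shaft(0, 0) has no placed part ⇒ clear

+x: blocked by gear; -x: clear; -y: clear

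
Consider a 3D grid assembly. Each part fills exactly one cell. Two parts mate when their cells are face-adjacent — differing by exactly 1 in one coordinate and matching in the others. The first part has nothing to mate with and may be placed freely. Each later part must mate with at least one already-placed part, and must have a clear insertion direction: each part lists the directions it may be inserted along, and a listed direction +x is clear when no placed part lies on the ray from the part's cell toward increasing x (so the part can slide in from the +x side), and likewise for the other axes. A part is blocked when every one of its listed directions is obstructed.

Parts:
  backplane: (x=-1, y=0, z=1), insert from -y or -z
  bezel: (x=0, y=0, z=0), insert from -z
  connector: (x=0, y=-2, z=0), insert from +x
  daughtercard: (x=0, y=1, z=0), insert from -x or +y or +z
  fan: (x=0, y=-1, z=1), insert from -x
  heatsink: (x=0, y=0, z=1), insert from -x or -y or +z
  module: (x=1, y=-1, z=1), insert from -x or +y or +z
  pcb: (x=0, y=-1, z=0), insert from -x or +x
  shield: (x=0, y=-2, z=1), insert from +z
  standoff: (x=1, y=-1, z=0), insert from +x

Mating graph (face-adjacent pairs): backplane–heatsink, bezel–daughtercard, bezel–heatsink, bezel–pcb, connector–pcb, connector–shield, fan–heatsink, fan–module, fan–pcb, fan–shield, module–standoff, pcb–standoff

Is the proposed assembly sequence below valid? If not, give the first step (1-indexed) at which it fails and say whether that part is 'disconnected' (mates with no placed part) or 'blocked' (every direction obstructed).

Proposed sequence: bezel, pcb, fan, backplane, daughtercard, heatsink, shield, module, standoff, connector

1. bezel@(0, 0, 0) [-z clear] — {bezel}
2. pcb@(0, -1, 0) [-x clear] — {bezel, pcb}
3. fan@(0, -1, 1) [-x clear] — {bezel, fan, pcb}
4. backplane@(-1, 0, 1) — no placed neighbour ⇒ disconnected

Invalid at step 4 (disconnected)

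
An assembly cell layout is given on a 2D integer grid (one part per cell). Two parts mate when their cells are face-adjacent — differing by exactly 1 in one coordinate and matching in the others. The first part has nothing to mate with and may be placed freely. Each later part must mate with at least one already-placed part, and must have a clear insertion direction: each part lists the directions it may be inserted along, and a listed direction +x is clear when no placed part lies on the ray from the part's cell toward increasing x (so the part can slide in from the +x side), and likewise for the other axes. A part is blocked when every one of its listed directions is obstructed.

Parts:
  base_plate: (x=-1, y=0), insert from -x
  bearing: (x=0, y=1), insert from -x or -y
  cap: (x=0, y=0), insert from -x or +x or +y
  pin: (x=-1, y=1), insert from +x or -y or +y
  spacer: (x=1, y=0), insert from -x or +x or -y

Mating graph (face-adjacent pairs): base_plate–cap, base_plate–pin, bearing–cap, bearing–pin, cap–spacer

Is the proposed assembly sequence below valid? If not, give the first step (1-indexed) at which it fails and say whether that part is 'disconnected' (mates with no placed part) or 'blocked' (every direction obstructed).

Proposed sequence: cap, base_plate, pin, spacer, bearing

Invalid at step 5 (blocked)

1. cap@(0, 0) [-x clear] — {cap}
2. base_plate@(-1, 0) [-x clear] — {base_plate, cap}
3. pin@(-1, 1) [+x clear] — {base_plate, cap, pin}
4. spacer@(1, 0) [+x clear] — {base_plate, cap, pin, spacer}
5. bearing@(0, 1) — -x/-y all obstructed ⇒ blocked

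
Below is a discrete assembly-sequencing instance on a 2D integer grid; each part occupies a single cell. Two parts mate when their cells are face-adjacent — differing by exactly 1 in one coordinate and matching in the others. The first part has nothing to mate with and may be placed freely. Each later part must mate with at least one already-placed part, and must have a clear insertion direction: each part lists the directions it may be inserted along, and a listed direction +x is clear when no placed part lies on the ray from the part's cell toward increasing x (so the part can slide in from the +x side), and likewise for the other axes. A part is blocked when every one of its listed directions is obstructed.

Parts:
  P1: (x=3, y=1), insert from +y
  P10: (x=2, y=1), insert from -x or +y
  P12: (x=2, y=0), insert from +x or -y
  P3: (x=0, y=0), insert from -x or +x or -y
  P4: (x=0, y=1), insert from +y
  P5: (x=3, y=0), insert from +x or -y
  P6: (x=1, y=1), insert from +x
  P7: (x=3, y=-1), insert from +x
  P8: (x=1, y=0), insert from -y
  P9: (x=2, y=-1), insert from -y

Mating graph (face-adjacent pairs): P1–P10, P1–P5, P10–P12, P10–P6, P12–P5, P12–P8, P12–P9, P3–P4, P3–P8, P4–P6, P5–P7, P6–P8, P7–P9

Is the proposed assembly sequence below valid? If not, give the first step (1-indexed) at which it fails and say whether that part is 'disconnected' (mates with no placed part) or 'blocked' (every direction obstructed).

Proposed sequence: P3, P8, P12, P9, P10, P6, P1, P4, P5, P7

Invalid at step 6 (blocked)

1. P3@(0, 0) [-x clear] — {P3}
2. P8@(1, 0) [-y clear] — {P3, P8}
3. P12@(2, 0) [+x clear] — {P12, P3, P8}
4. P9@(2, -1) [-y clear] — {P12, P3, P8, P9}
5. P10@(2, 1) [-x clear] — {P10, P12, P3, P8, P9}
6. P6@(1, 1) — +x all obstructed ⇒ blocked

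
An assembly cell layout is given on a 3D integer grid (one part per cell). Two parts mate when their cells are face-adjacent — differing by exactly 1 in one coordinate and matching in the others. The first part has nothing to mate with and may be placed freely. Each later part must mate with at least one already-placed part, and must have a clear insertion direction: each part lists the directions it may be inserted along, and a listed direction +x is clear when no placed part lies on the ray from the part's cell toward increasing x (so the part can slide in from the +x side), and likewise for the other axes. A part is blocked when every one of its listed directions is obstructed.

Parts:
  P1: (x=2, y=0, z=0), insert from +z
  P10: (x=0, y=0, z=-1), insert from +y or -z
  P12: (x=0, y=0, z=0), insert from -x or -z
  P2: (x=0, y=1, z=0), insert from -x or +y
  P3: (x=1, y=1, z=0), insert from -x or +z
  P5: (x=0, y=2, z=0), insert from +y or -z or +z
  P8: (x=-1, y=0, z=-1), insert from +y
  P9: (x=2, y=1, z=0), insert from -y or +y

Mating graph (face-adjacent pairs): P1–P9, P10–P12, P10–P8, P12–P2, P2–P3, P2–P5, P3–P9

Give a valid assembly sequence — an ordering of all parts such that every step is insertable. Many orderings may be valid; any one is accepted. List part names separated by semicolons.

P8; P10; P12; P2; P5; P3; P9; P1

1. P8@(-1, 0, -1) [+y clear] — {P8}
2. P10@(0, 0, -1) [+y clear] — {P10, P8}
3. P12@(0, 0, 0) [-x clear] — {P10, P12, P8}
4. P2@(0, 1, 0) [-x clear] — {P10, P12, P2, P8}
5. P5@(0, 2, 0) [+y clear] — {P10, P12, P2, P5, P8}
6. P3@(1, 1, 0) [+z clear] — {P10, P12, P2, P3, P5, P8}
7. P9@(2, 1, 0) [-y clear] — {P10, P12, P2, P3, P5, P8, P9}
8. P1@(2, 0, 0) [+z clear] — {P1, P10, P12, P2, P3, P5, P8, P9}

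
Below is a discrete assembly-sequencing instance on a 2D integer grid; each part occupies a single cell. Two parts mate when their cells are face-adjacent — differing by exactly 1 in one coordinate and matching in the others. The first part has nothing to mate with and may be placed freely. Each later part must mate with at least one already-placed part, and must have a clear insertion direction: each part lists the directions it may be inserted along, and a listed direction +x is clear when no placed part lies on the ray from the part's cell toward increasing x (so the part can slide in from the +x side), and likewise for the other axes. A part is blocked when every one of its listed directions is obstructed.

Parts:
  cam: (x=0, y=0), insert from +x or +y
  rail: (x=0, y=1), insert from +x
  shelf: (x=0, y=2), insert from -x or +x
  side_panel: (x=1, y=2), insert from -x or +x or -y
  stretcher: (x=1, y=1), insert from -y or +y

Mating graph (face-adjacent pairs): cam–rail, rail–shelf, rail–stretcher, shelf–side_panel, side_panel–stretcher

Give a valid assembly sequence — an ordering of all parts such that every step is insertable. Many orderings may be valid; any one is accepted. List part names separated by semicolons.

shelf; side_panel; rail; cam; stretcher

1. shelf@(0, 2) [-x clear] — {shelf}
2. side_panel@(1, 2) [+x clear] — {shelf, side_panel}
3. rail@(0, 1) [+x clear] — {rail, shelf, side_panel}
4. cam@(0, 0) [+x clear] — {cam, rail, shelf, side_panel}
5. stretcher@(1, 1) [-y clear] — {cam, rail, shelf, side_panel, stretcher}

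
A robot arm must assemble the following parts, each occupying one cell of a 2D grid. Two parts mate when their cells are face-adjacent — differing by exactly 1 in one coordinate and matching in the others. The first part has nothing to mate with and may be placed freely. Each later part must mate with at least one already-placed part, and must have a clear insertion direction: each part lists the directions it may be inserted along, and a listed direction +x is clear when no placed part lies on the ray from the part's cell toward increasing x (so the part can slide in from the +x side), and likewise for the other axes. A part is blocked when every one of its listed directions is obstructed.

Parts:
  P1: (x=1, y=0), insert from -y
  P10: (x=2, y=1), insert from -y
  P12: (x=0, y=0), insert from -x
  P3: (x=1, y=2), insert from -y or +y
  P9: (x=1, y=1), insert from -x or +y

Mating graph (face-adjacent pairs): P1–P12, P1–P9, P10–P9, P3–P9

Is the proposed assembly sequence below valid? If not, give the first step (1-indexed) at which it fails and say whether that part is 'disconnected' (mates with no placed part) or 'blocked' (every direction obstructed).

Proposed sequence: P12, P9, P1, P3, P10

Invalid at step 2 (disconnected)

1. P12@(0, 0) [-x clear] — {P12}
2. P9@(1, 1) — no placed neighbour ⇒ disconnected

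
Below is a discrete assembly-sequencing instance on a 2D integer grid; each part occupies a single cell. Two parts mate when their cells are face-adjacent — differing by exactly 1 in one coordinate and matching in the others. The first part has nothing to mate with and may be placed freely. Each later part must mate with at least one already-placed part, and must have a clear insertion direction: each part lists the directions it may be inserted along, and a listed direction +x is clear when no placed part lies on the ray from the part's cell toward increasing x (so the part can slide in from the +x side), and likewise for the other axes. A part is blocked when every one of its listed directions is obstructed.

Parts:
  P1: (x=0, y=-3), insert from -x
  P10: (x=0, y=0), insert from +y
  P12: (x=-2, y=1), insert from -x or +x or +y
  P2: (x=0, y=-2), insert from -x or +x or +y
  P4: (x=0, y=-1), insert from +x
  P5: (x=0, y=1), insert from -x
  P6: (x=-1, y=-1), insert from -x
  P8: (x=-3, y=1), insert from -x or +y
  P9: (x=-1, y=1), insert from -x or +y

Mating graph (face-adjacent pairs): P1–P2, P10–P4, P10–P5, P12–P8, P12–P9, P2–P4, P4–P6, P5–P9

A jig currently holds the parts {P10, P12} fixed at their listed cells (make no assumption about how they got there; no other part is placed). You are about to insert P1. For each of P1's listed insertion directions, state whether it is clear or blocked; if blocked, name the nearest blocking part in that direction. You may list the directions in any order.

-x: clear

-x: ray from P1(0, -3) has no placed part ⇒ clear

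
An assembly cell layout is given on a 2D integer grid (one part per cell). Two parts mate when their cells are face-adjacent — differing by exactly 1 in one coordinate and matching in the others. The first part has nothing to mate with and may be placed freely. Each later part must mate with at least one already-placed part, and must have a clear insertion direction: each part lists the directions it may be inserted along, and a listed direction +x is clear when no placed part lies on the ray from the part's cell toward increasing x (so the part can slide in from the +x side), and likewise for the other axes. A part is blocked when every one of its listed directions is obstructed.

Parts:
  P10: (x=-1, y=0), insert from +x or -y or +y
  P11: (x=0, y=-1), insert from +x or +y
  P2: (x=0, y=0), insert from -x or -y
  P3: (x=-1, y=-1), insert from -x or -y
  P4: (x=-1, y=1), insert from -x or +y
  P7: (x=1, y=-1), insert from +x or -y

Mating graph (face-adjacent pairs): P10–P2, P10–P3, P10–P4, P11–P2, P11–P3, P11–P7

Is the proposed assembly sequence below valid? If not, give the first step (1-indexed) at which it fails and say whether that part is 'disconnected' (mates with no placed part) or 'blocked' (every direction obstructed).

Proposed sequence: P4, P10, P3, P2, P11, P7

1. P4@(-1, 1) [-x clear] — {P4}
2. P10@(-1, 0) [+x clear] — {P10, P4}
3. P3@(-1, -1) [-x clear] — {P10, P3, P4}
4. P2@(0, 0) [-y clear] — {P10, P2, P3, P4}
5. P11@(0, -1) [+x clear] — {P10, P11, P2, P3, P4}
6. P7@(1, -1) [+x clear] — {P10, P11, P2, P3, P4, P7}

Valid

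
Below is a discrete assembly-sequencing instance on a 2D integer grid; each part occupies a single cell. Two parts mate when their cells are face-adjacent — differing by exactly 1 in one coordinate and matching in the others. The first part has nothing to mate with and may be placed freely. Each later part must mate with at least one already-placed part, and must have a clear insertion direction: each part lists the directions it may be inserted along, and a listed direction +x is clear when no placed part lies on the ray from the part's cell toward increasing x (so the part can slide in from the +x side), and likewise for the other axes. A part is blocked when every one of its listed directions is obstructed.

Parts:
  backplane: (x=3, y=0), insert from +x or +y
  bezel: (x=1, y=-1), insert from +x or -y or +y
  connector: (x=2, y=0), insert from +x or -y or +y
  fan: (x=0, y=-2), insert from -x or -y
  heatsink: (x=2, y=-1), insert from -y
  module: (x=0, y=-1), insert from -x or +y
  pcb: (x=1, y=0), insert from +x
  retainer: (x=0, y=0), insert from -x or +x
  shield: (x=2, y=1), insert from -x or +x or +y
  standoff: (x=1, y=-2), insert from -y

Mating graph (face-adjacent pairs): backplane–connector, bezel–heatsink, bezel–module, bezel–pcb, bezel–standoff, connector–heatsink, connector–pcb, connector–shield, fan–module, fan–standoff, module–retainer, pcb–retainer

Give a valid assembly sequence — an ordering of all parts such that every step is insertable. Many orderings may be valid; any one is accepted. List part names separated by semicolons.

pcb; connector; retainer; module; fan; bezel; heatsink; shield; standoff; backplane

1. pcb@(1, 0) [+x clear] — {pcb}
2. connector@(2, 0) [+x clear] — {connector, pcb}
3. retainer@(0, 0) [-x clear] — {connector, pcb, retainer}
4. module@(0, -1) [-x clear] — {connector, module, pcb, retainer}
5. fan@(0, -2) [-x clear] — {connector, fan, module, pcb, retainer}
6. bezel@(1, -1) [+x clear] — {bezel, connector, fan, module, pcb, retainer}
7. heatsink@(2, -1) [-y clear] — {bezel, connector, fan, heatsink, module, pcb, retainer}
8. shield@(2, 1) [-x clear] — {bezel, connector, fan, heatsink, module, pcb, retainer, shield}
9. standoff@(1, -2) [-y clear] — {bezel, connector, fan, heatsink, module, pcb, retainer, shield, standoff}
10. backplane@(3, 0) [+x clear] — {backplane, bezel, connector, fan, heatsink, module, pcb, retainer, shield, standoff}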